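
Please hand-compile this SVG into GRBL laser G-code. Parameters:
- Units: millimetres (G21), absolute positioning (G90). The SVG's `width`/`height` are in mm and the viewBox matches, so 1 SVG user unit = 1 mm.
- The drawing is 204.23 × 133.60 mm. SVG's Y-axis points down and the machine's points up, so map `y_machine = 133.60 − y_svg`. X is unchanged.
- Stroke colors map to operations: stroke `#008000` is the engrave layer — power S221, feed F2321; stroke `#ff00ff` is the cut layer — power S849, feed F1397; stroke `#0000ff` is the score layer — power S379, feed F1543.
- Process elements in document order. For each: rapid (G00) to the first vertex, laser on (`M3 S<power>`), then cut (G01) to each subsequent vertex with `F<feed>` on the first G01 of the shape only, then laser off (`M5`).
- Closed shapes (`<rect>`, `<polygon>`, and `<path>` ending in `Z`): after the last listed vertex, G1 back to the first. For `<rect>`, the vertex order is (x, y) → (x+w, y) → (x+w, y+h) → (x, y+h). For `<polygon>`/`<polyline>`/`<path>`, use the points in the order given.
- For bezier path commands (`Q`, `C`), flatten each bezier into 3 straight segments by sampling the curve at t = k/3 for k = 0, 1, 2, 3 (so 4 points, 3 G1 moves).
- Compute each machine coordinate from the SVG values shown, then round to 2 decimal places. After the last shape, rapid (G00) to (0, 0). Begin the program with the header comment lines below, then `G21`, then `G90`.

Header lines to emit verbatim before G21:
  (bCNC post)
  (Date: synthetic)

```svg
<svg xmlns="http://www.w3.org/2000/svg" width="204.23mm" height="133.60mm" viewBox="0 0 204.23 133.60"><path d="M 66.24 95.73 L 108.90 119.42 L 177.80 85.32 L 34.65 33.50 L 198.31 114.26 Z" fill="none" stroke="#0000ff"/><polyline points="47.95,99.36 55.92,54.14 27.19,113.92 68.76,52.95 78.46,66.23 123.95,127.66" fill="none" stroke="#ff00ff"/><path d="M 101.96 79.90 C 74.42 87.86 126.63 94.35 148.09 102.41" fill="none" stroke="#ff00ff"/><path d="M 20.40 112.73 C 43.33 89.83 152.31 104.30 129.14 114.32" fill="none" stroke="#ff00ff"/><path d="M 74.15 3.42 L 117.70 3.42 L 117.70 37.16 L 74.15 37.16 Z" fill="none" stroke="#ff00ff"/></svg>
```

(bCNC post)
(Date: synthetic)
G21
G90
G00 X66.24 Y37.87
M3 S379
G01 X108.90 Y14.18 F1543
G01 X177.80 Y48.28
G01 X34.65 Y100.10
G01 X198.31 Y19.34
G01 X66.24 Y37.87
M5
G00 X47.95 Y34.24
M3 S849
G01 X55.92 Y79.46 F1397
G01 X27.19 Y19.68
G01 X68.76 Y80.65
G01 X78.46 Y67.37
G01 X123.95 Y5.94
M5
G00 X101.96 Y53.70
M3 S849
G01 X96.91 Y46.12 F1397
G01 X120.47 Y38.84
G01 X148.09 Y31.19
M5
G00 X20.40 Y20.87
M3 S849
G01 X63.93 Y32.86 F1397
G01 X116.34 Y29.23
G01 X129.14 Y19.28
M5
G00 X74.15 Y130.18
M3 S849
G01 X117.70 Y130.18 F1397
G01 X117.70 Y96.44
G01 X74.15 Y96.44
G01 X74.15 Y130.18
M5
G00 X0.00 Y0.00

Since the viewBox matches the mm dimensions, user units are millimetres directly. The only transform is the Y-flip y_m = 133.60 − y_svg.

Shape 1 is a closed polygon drawn with `<path>`. Its stroke #0000ff means score at S379, F1543. After flipping Y the toolpath is (66.24,37.87) → (108.90,14.18) → (177.80,48.28) → (34.65,100.10) → (198.31,19.34) → (66.24,37.87), returning to the start.

Shape 2 is a open polyline drawn with `<polyline>`. Its stroke #ff00ff means cut at S849, F1397. After flipping Y the toolpath is (47.95,34.24) → (55.92,79.46) → (27.19,19.68) → (68.76,80.65) → (78.46,67.37) → (123.95,5.94).

Shape 3 is a cubic bezier drawn with `<path>`. Its stroke #ff00ff means cut at S849, F1397. After flipping Y the toolpath is (101.96,53.70) → (96.91,46.12) → (120.47,38.84) → (148.09,31.19).

Shape 4 is a cubic bezier drawn with `<path>`. Its stroke #ff00ff means cut at S849, F1397. After flipping Y the toolpath is (20.40,20.87) → (63.93,32.86) → (116.34,29.23) → (129.14,19.28).

Shape 5 is a rectangle drawn with `<path>`. Its stroke #ff00ff means cut at S849, F1397. After flipping Y the toolpath is (74.15,130.18) → (117.70,130.18) → (117.70,96.44) → (74.15,96.44) → (74.15,130.18), returning to the start.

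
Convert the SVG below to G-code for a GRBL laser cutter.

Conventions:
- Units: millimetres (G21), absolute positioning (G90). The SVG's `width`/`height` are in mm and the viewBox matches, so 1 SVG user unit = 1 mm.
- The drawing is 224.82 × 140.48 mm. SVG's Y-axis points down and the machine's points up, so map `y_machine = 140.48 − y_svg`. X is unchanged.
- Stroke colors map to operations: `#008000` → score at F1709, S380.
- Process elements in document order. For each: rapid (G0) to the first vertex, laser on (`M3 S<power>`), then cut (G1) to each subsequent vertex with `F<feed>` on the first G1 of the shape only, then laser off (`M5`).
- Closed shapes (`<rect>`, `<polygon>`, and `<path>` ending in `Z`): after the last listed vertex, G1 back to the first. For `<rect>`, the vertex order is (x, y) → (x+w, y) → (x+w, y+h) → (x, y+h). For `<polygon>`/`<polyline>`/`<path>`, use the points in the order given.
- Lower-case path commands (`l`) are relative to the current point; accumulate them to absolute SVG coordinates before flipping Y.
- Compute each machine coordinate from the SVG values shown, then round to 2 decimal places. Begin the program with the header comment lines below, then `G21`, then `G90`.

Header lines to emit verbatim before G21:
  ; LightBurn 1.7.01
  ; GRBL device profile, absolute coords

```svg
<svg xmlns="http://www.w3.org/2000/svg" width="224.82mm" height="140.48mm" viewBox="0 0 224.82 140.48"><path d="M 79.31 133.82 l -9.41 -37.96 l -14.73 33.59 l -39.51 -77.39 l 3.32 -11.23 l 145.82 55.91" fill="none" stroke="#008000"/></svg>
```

; LightBurn 1.7.01
; GRBL device profile, absolute coords
G21
G90
G0 X79.31 Y6.66
M3 S380
G1 X69.90 Y44.62 F1709
G1 X55.17 Y11.03
G1 X15.66 Y88.42
G1 X18.98 Y99.65
G1 X164.80 Y43.74
M5

Since the viewBox matches the mm dimensions, user units are millimetres directly. The only transform is the Y-flip y_m = 140.48 − y_svg.

Shape 1 is a open polyline drawn with `<path>`. Its stroke #008000 means score at S380, F1709. After flipping Y the toolpath is (79.31,6.66) → (69.90,44.62) → (55.17,11.03) → (15.66,88.42) → (18.98,99.65) → (164.80,43.74).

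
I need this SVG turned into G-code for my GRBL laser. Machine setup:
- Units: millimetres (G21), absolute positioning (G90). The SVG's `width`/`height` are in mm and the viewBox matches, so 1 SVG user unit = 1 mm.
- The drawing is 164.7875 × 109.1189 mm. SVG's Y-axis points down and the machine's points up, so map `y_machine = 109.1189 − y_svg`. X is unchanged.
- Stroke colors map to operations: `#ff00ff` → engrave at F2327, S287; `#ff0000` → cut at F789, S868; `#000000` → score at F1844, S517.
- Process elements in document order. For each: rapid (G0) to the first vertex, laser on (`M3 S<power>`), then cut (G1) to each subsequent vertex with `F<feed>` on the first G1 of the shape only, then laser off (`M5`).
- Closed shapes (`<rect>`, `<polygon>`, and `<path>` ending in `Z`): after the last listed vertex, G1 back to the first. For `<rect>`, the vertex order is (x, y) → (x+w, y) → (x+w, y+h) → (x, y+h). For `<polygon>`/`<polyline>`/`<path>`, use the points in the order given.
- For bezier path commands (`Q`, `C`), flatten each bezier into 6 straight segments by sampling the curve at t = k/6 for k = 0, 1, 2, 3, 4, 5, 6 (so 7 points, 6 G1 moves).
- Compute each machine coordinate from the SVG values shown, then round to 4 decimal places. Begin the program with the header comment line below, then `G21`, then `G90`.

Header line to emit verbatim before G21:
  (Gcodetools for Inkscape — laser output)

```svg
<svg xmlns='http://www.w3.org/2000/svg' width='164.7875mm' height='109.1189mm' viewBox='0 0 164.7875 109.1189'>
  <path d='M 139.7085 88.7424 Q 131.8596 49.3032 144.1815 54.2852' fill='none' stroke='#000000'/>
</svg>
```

viewBox `0 0 164.7875 109.1189` with mm width/height → 1 unit = 1 mm. Flip: y_m = 109.1189 − y_svg.

**Shape 1** — `<path>` quadratic bezier, stroke `#000000` → score (S517, F1844). Control points (SVG): P0=(139.7085,88.7424), P1=(131.8596,49.3032), P2=(144.1815,54.2852); sampled at t=k/6. Machine vertices: (139.7085,20.3765) → (137.6525,32.2890) → (136.7171,41.7336) → (136.9023,48.7104) → (138.2081,53.2193) → (140.6345,55.2604) → (144.1815,54.8337). Open path.

(Gcodetools for Inkscape — laser output)
G21
G90
G0 X139.7085 Y20.3765
M3 S517
G1 X137.6525 Y32.2890 F1844
G1 X136.7171 Y41.7336
G1 X136.9023 Y48.7104
G1 X138.2081 Y53.2193
G1 X140.6345 Y55.2604
G1 X144.1815 Y54.8337
M5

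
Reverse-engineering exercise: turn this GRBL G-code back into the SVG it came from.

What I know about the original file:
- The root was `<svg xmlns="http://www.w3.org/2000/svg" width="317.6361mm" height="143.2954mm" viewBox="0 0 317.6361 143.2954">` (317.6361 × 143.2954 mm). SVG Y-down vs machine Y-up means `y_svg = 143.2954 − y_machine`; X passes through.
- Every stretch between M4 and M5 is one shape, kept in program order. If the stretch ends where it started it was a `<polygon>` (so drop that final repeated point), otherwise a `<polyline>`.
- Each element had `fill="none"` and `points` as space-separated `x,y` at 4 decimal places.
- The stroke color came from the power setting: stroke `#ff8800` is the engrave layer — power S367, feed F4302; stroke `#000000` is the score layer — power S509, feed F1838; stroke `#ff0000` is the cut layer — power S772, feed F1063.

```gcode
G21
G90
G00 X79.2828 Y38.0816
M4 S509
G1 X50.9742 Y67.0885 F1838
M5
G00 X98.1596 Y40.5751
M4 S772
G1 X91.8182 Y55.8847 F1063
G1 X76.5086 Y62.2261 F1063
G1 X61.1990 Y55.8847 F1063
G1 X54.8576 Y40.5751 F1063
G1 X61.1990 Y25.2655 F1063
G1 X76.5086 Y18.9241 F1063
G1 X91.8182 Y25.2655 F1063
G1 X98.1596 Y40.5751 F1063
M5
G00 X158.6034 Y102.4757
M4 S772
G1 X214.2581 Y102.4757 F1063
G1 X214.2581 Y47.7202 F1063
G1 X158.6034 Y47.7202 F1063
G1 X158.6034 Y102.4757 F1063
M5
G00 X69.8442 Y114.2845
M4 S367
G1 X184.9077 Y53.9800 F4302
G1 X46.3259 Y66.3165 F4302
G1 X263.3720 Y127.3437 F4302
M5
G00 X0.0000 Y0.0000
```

y_svg = 143.2954 − y_m.

[1] S509→`#000000` (score); open run; points: 79.2828,105.2138 50.9742,76.2069

[2] S772→`#ff0000` (cut); closed run; points: 98.1596,102.7203 91.8182,87.4107 76.5086,81.0693 61.1990,87.4107 54.8576,102.7203 61.1990,118.0299 76.5086,124.3713 91.8182,118.0299

[3] S772→`#ff0000` (cut); closed run; points: 158.6034,40.8197 214.2581,40.8197 214.2581,95.5752 158.6034,95.5752

[4] S367→`#ff8800` (engrave); open run; points: 69.8442,29.0109 184.9077,89.3154 46.3259,76.9789 263.3720,15.9517

<svg xmlns="http://www.w3.org/2000/svg" width="317.6361mm" height="143.2954mm" viewBox="0 0 317.6361 143.2954">
  <polyline points="79.2828,105.2138 50.9742,76.2069" fill="none" stroke="#000000"/>
  <polygon points="98.1596,102.7203 91.8182,87.4107 76.5086,81.0693 61.1990,87.4107 54.8576,102.7203 61.1990,118.0299 76.5086,124.3713 91.8182,118.0299" fill="none" stroke="#ff0000"/>
  <polygon points="158.6034,40.8197 214.2581,40.8197 214.2581,95.5752 158.6034,95.5752" fill="none" stroke="#ff0000"/>
  <polyline points="69.8442,29.0109 184.9077,89.3154 46.3259,76.9789 263.3720,15.9517" fill="none" stroke="#ff8800"/>
</svg>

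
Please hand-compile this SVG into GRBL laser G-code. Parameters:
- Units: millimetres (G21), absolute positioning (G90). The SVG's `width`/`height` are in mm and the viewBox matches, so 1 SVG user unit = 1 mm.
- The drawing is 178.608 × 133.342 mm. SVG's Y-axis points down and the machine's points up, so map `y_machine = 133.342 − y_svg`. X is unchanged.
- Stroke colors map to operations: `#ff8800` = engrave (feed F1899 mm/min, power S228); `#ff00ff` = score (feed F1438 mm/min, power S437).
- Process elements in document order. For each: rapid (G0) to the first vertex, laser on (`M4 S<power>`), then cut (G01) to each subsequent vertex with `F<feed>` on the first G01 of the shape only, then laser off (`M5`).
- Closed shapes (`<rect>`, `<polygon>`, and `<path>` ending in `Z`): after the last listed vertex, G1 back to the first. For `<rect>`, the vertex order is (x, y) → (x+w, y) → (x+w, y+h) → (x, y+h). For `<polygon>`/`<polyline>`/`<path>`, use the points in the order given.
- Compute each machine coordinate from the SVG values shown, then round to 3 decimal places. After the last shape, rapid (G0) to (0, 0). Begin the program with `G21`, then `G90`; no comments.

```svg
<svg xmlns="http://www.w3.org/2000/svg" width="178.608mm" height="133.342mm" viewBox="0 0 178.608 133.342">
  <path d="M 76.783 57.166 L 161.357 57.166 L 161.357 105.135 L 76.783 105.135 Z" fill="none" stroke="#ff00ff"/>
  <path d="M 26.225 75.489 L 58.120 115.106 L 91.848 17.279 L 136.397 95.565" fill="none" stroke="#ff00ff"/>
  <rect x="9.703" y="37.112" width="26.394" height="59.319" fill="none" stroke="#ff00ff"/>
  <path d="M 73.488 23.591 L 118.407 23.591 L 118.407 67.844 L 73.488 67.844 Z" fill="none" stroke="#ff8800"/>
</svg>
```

viewBox `0 0 178.608 133.342` with mm width/height → 1 unit = 1 mm. Flip: y_m = 133.342 − y_svg.

**Shape 1** — `<path>` rectangle, stroke `#ff00ff` → score (S437, F1438). Machine vertices: (76.783,76.176) → (161.357,76.176) → (161.357,28.207) → (76.783,28.207) → (76.783,76.176). Closed: final G1 returns to the first vertex.

**Shape 2** — `<path>` open polyline, stroke `#ff00ff` → score (S437, F1438). Machine vertices: (26.225,57.853) → (58.120,18.236) → (91.848,116.063) → (136.397,37.777). Open path.

**Shape 3** — `<rect>` rectangle, stroke `#ff00ff` → score (S437, F1438). Machine vertices: (9.703,96.230) → (36.097,96.230) → (36.097,36.911) → (9.703,36.911) → (9.703,96.230). Closed: final G1 returns to the first vertex.

**Shape 4** — `<path>` rectangle, stroke `#ff8800` → engrave (S228, F1899). Machine vertices: (73.488,109.751) → (118.407,109.751) → (118.407,65.498) → (73.488,65.498) → (73.488,109.751). Closed: final G1 returns to the first vertex.

G21
G90
G0 X76.783 Y76.176
M4 S437
G01 X161.357 Y76.176 F1438
G01 X161.357 Y28.207
G01 X76.783 Y28.207
G01 X76.783 Y76.176
M5
G0 X26.225 Y57.853
M4 S437
G01 X58.120 Y18.236 F1438
G01 X91.848 Y116.063
G01 X136.397 Y37.777
M5
G0 X9.703 Y96.230
M4 S437
G01 X36.097 Y96.230 F1438
G01 X36.097 Y36.911
G01 X9.703 Y36.911
G01 X9.703 Y96.230
M5
G0 X73.488 Y109.751
M4 S228
G01 X118.407 Y109.751 F1899
G01 X118.407 Y65.498
G01 X73.488 Y65.498
G01 X73.488 Y109.751
M5
G0 X0.000 Y0.000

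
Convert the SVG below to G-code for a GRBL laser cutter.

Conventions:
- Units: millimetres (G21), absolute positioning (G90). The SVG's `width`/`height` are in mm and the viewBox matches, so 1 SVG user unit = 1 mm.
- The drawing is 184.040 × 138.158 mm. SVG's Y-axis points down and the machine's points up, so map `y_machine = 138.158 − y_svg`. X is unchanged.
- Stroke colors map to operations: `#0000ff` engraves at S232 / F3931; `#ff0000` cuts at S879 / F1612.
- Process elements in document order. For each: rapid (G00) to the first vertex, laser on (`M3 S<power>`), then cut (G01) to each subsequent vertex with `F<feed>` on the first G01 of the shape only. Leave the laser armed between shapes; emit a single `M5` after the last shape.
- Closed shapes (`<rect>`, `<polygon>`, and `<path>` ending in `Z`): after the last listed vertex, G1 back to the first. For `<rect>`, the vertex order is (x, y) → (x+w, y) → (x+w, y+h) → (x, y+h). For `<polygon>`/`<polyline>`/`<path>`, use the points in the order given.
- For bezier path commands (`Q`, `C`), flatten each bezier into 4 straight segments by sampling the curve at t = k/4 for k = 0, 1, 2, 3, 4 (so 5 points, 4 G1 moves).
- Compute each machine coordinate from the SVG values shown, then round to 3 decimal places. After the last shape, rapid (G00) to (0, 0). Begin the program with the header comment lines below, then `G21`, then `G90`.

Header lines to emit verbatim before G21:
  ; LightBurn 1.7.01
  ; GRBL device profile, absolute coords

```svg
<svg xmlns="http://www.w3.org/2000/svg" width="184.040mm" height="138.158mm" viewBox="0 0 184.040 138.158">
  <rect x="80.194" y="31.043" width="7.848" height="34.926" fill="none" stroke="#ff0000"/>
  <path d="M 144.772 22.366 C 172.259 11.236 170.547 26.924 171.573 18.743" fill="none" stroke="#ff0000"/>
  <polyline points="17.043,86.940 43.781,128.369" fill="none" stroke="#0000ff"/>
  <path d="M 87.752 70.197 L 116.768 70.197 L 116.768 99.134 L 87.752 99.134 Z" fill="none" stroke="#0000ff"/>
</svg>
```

; LightBurn 1.7.01
; GRBL device profile, absolute coords
G21
G90
G00 X80.194 Y107.115
M3 S879
G01 X88.042 Y107.115 F1612
G01 X88.042 Y72.189
G01 X80.194 Y72.189
G01 X80.194 Y107.115
G00 X144.772 Y115.792
M3 S879
G01 X160.411 Y119.903 F1612
G01 X168.095 Y118.709
G01 X170.818 Y116.963
G01 X171.573 Y119.415
G00 X17.043 Y51.218
M3 S232
G01 X43.781 Y9.789 F3931
G00 X87.752 Y67.961
M3 S232
G01 X116.768 Y67.961 F3931
G01 X116.768 Y39.024
G01 X87.752 Y39.024
G01 X87.752 Y67.961
M5
G00 X0.000 Y0.000

1 u = 1 mm; y_m = 138.158 − y.

[1] `<rect>` rectangle, #ff0000→cut S879 F1612: (80.194,107.115) → (88.042,107.115) → (88.042,72.189) → (80.194,72.189) → (80.194,107.115) (closed)

[2] `<path>` cubic bezier, #ff0000→cut S879 F1612: (144.772,115.792) → (160.411,119.903) → (168.095,118.709) → (170.818,116.963) → (171.573,119.415)

[3] `<polyline>` line segment, #0000ff→engrave S232 F3931: (17.043,51.218) → (43.781,9.789)

[4] `<path>` rectangle, #0000ff→engrave S232 F3931: (87.752,67.961) → (116.768,67.961) → (116.768,39.024) → (87.752,39.024) → (87.752,67.961) (closed)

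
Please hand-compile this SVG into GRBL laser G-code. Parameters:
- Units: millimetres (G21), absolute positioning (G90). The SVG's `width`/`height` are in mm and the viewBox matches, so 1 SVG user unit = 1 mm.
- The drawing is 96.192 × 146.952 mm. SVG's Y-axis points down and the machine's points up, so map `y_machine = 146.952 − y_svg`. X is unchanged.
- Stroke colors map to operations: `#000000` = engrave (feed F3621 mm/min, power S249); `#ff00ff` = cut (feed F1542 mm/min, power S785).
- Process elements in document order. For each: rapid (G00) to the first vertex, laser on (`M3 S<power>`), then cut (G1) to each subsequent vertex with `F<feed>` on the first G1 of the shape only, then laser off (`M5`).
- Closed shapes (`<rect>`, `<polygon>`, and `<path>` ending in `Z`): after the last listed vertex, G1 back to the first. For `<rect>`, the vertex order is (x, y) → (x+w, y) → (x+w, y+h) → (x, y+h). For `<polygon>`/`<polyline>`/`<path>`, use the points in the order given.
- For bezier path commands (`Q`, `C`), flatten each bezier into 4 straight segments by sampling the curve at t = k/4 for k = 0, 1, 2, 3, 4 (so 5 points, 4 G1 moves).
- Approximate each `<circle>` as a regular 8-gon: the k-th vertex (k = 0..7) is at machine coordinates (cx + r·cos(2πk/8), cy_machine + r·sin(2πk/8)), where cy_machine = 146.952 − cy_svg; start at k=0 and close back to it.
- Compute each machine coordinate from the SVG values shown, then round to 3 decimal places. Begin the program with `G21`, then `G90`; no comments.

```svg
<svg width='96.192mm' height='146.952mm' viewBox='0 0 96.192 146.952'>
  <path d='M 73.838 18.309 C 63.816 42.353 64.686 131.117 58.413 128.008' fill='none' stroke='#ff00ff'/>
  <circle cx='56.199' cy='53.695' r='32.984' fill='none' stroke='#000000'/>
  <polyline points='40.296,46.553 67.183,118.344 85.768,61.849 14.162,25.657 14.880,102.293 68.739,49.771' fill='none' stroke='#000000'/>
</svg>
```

G21
G90
G00 X73.838 Y128.643
M3 S785
G1 X68.082 Y100.922 F1542
G1 X64.720 Y63.611
G1 X62.060 Y31.392
G1 X58.413 Y18.944
M5
G00 X89.183 Y93.257
M3 S249
G1 X79.522 Y116.580 F3621
G1 X56.199 Y126.241
G1 X32.876 Y116.580
G1 X23.215 Y93.257
G1 X32.876 Y69.934
G1 X56.199 Y60.273
G1 X79.522 Y69.934
G1 X89.183 Y93.257
M5
G00 X40.296 Y100.399
M3 S249
G1 X67.183 Y28.608 F3621
G1 X85.768 Y85.103
G1 X14.162 Y121.295
G1 X14.880 Y44.659
G1 X68.739 Y97.181
M5

1 u = 1 mm; y_m = 146.952 − y.

[1] `<path>` cubic bezier, #ff00ff→cut S785 F1542: (73.838,128.643) → (68.082,100.922) → (64.720,63.611) → (62.060,31.392) → (58.413,18.944)

[2] `<circle>` circle, #000000→engrave S249 F3621: (89.183,93.257) → (79.522,116.580) → (56.199,126.241) → (32.876,116.580) → (23.215,93.257) → (32.876,69.934) → (56.199,60.273) → (79.522,69.934) → (89.183,93.257) (closed)

[3] `<polyline>` open polyline, #000000→engrave S249 F3621: (40.296,100.399) → (67.183,28.608) → (85.768,85.103) → (14.162,121.295) → (14.880,44.659) → (68.739,97.181)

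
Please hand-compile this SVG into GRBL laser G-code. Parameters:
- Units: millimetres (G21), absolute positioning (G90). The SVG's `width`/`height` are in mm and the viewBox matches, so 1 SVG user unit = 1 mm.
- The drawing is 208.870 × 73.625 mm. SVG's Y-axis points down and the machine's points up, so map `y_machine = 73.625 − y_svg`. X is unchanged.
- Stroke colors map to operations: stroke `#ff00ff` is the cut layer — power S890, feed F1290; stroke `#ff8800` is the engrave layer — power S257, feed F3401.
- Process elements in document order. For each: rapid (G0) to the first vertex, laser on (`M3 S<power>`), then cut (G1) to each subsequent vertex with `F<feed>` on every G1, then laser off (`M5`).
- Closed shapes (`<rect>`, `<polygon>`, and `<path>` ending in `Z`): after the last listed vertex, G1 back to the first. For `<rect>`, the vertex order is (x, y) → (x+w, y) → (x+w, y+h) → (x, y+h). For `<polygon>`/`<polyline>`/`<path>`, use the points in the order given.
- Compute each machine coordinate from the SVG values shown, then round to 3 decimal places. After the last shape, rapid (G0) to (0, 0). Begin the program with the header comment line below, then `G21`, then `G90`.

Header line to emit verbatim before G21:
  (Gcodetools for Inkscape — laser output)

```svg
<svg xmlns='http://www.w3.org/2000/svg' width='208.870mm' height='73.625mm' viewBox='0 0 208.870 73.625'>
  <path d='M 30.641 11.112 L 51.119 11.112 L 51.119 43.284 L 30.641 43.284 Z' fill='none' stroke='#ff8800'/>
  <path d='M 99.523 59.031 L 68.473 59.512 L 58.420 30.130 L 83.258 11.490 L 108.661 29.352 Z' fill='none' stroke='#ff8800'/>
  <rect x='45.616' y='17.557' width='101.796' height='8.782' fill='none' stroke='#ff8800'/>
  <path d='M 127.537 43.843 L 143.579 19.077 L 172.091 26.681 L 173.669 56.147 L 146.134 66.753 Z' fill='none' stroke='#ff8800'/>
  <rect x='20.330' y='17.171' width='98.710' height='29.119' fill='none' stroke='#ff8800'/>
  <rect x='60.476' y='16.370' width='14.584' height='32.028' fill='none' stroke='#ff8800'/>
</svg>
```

(Gcodetools for Inkscape — laser output)
G21
G90
G0 X30.641 Y62.513
M3 S257
G1 X51.119 Y62.513 F3401
G1 X51.119 Y30.341 F3401
G1 X30.641 Y30.341 F3401
G1 X30.641 Y62.513 F3401
M5
G0 X99.523 Y14.594
M3 S257
G1 X68.473 Y14.113 F3401
G1 X58.420 Y43.495 F3401
G1 X83.258 Y62.135 F3401
G1 X108.661 Y44.273 F3401
G1 X99.523 Y14.594 F3401
M5
G0 X45.616 Y56.068
M3 S257
G1 X147.412 Y56.068 F3401
G1 X147.412 Y47.286 F3401
G1 X45.616 Y47.286 F3401
G1 X45.616 Y56.068 F3401
M5
G0 X127.537 Y29.782
M3 S257
G1 X143.579 Y54.548 F3401
G1 X172.091 Y46.944 F3401
G1 X173.669 Y17.478 F3401
G1 X146.134 Y6.872 F3401
G1 X127.537 Y29.782 F3401
M5
G0 X20.330 Y56.454
M3 S257
G1 X119.040 Y56.454 F3401
G1 X119.040 Y27.335 F3401
G1 X20.330 Y27.335 F3401
G1 X20.330 Y56.454 F3401
M5
G0 X60.476 Y57.255
M3 S257
G1 X75.060 Y57.255 F3401
G1 X75.060 Y25.227 F3401
G1 X60.476 Y25.227 F3401
G1 X60.476 Y57.255 F3401
M5
G0 X0.000 Y0.000

viewBox `0 0 208.870 73.625` with mm width/height → 1 unit = 1 mm. Flip: y_m = 73.625 − y_svg.

**Shape 1** — `<path>` rectangle, stroke `#ff8800` → engrave (S257, F3401). Machine vertices: (30.641,62.513) → (51.119,62.513) → (51.119,30.341) → (30.641,30.341) → (30.641,62.513). Closed: final G1 returns to the first vertex.

**Shape 2** — `<path>` regular polygon, stroke `#ff8800` → engrave (S257, F3401). Machine vertices: (99.523,14.594) → (68.473,14.113) → (58.420,43.495) → (83.258,62.135) → (108.661,44.273) → (99.523,14.594). Closed: final G1 returns to the first vertex.

**Shape 3** — `<rect>` rectangle, stroke `#ff8800` → engrave (S257, F3401). Machine vertices: (45.616,56.068) → (147.412,56.068) → (147.412,47.286) → (45.616,47.286) → (45.616,56.068). Closed: final G1 returns to the first vertex.

**Shape 4** — `<path>` regular polygon, stroke `#ff8800` → engrave (S257, F3401). Machine vertices: (127.537,29.782) → (143.579,54.548) → (172.091,46.944) → (173.669,17.478) → (146.134,6.872) → (127.537,29.782). Closed: final G1 returns to the first vertex.

**Shape 5** — `<rect>` rectangle, stroke `#ff8800` → engrave (S257, F3401). Machine vertices: (20.330,56.454) → (119.040,56.454) → (119.040,27.335) → (20.330,27.335) → (20.330,56.454). Closed: final G1 returns to the first vertex.

**Shape 6** — `<rect>` rectangle, stroke `#ff8800` → engrave (S257, F3401). Machine vertices: (60.476,57.255) → (75.060,57.255) → (75.060,25.227) → (60.476,25.227) → (60.476,57.255). Closed: final G1 returns to the first vertex.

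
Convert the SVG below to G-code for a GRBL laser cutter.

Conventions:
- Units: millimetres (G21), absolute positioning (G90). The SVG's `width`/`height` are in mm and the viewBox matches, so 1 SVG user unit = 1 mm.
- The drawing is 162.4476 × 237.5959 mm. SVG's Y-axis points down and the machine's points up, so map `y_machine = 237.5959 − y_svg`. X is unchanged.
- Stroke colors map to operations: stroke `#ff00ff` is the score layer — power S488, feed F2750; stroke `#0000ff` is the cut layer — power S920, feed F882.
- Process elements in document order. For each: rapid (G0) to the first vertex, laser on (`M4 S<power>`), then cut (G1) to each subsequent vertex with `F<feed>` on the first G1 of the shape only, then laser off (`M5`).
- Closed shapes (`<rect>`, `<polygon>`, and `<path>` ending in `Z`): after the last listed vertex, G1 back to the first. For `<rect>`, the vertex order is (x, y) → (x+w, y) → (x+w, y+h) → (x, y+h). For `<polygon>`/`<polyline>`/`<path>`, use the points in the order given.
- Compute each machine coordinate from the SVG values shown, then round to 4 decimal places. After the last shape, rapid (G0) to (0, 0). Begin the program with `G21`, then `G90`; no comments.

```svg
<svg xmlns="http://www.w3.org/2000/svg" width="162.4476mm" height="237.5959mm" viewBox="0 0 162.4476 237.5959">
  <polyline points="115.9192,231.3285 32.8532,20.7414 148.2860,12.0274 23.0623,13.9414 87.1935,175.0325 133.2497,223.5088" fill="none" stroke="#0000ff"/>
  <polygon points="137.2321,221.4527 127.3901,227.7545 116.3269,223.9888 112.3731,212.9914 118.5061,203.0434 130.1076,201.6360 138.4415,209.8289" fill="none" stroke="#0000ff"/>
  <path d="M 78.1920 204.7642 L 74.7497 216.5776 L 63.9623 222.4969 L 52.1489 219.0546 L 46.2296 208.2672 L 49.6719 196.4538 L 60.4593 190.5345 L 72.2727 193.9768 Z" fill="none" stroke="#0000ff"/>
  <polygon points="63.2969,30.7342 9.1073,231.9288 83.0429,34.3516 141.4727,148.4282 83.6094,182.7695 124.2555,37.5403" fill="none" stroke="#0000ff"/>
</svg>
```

1 u = 1 mm; y_m = 237.5959 − y.

[1] `<polyline>` open polyline, #0000ff→cut S920 F882: (115.9192,6.2674) → (32.8532,216.8545) → (148.2860,225.5685) → (23.0623,223.6545) → (87.1935,62.5634) → (133.2497,14.0871)

[2] `<polygon>` regular polygon, #0000ff→cut S920 F882: (137.2321,16.1432) → (127.3901,9.8414) → (116.3269,13.6071) → (112.3731,24.6045) → (118.5061,34.5525) → (130.1076,35.9599) → (138.4415,27.7670) → (137.2321,16.1432) (closed)

[3] `<path>` regular polygon, #0000ff→cut S920 F882: (78.1920,32.8317) → (74.7497,21.0183) → (63.9623,15.0990) → (52.1489,18.5413) → (46.2296,29.3287) → (49.6719,41.1421) → (60.4593,47.0614) → (72.2727,43.6191) → (78.1920,32.8317) (closed)

[4] `<polygon>` closed polygon, #0000ff→cut S920 F882: (63.2969,206.8617) → (9.1073,5.6671) → (83.0429,203.2443) → (141.4727,89.1677) → (83.6094,54.8264) → (124.2555,200.0556) → (63.2969,206.8617) (closed)

G21
G90
G0 X115.9192 Y6.2674
M4 S920
G1 X32.8532 Y216.8545 F882
G1 X148.2860 Y225.5685
G1 X23.0623 Y223.6545
G1 X87.1935 Y62.5634
G1 X133.2497 Y14.0871
M5
G0 X137.2321 Y16.1432
M4 S920
G1 X127.3901 Y9.8414 F882
G1 X116.3269 Y13.6071
G1 X112.3731 Y24.6045
G1 X118.5061 Y34.5525
G1 X130.1076 Y35.9599
G1 X138.4415 Y27.7670
G1 X137.2321 Y16.1432
M5
G0 X78.1920 Y32.8317
M4 S920
G1 X74.7497 Y21.0183 F882
G1 X63.9623 Y15.0990
G1 X52.1489 Y18.5413
G1 X46.2296 Y29.3287
G1 X49.6719 Y41.1421
G1 X60.4593 Y47.0614
G1 X72.2727 Y43.6191
G1 X78.1920 Y32.8317
M5
G0 X63.2969 Y206.8617
M4 S920
G1 X9.1073 Y5.6671 F882
G1 X83.0429 Y203.2443
G1 X141.4727 Y89.1677
G1 X83.6094 Y54.8264
G1 X124.2555 Y200.0556
G1 X63.2969 Y206.8617
M5
G0 X0.0000 Y0.0000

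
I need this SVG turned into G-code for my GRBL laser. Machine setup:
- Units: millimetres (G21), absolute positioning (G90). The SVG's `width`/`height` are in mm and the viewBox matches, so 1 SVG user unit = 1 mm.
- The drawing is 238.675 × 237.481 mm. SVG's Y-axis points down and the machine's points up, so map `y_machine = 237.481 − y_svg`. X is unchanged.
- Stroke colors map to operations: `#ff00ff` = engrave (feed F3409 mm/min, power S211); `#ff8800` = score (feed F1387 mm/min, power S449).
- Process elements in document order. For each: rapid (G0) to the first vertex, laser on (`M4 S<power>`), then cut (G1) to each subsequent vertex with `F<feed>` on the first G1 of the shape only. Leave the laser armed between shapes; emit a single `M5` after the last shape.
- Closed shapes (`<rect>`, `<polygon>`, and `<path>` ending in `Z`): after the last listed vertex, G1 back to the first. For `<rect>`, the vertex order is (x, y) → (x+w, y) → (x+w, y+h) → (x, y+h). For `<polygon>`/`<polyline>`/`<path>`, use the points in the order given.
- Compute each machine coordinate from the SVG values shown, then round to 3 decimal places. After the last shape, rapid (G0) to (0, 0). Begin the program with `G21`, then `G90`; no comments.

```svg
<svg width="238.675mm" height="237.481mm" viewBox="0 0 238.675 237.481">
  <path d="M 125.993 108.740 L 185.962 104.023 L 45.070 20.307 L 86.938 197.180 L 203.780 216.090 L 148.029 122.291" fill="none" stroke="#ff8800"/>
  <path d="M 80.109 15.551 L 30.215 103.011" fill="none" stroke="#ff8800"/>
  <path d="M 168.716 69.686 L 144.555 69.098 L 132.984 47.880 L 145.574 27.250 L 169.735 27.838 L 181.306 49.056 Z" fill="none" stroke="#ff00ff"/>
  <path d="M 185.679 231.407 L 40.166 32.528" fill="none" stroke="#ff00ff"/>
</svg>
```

G21
G90
G0 X125.993 Y128.741
M4 S449
G1 X185.962 Y133.458 F1387
G1 X45.070 Y217.174
G1 X86.938 Y40.301
G1 X203.780 Y21.391
G1 X148.029 Y115.190
G0 X80.109 Y221.930
M4 S449
G1 X30.215 Y134.470 F1387
G0 X168.716 Y167.795
M4 S211
G1 X144.555 Y168.383 F3409
G1 X132.984 Y189.601
G1 X145.574 Y210.231
G1 X169.735 Y209.643
G1 X181.306 Y188.425
G1 X168.716 Y167.795
G0 X185.679 Y6.074
M4 S211
G1 X40.166 Y204.953 F3409
M5
G0 X0.000 Y0.000

Since the viewBox matches the mm dimensions, user units are millimetres directly. The only transform is the Y-flip y_m = 237.481 − y_svg.

Shape 1 is a open polyline drawn with `<path>`. Its stroke #ff8800 means score at S449, F1387. After flipping Y the toolpath is (125.993,128.741) → (185.962,133.458) → (45.070,217.174) → (86.938,40.301) → (203.780,21.391) → (148.029,115.190).

Shape 2 is a line segment drawn with `<path>`. Its stroke #ff8800 means score at S449, F1387. After flipping Y the toolpath is (80.109,221.930) → (30.215,134.470).

Shape 3 is a regular polygon drawn with `<path>`. Its stroke #ff00ff means engrave at S211, F3409. After flipping Y the toolpath is (168.716,167.795) → (144.555,168.383) → (132.984,189.601) → (145.574,210.231) → (169.735,209.643) → (181.306,188.425) → (168.716,167.795), returning to the start.

Shape 4 is a line segment drawn with `<path>`. Its stroke #ff00ff means engrave at S211, F3409. After flipping Y the toolpath is (185.679,6.074) → (40.166,204.953).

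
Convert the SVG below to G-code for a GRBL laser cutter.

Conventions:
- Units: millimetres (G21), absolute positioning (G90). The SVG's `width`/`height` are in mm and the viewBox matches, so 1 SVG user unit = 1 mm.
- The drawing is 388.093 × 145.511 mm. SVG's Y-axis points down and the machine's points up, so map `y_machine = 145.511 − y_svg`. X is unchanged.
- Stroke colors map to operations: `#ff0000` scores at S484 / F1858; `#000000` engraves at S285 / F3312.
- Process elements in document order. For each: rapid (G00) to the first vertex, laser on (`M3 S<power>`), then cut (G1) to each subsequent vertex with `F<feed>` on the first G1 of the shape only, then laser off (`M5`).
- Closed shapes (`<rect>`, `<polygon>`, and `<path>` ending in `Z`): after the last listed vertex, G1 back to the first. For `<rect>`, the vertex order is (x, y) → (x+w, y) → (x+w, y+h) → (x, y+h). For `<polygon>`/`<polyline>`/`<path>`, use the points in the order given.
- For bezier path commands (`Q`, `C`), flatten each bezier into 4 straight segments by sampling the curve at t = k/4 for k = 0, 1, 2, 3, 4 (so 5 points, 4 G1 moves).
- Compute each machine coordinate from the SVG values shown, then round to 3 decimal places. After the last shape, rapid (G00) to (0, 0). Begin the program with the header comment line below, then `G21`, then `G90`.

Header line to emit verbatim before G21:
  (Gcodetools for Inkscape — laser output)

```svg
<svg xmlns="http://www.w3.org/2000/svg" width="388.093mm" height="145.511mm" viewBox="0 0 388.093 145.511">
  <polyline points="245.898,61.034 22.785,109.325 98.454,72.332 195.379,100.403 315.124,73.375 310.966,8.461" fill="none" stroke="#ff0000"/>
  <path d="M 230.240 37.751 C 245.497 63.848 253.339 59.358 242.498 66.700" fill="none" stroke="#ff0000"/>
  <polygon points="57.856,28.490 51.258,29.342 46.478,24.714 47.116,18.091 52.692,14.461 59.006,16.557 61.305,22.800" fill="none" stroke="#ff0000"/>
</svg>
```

(Gcodetools for Inkscape — laser output)
G21
G90
G00 X245.898 Y84.477
M3 S484
G1 X22.785 Y36.186 F1858
G1 X98.454 Y73.179
G1 X195.379 Y45.108
G1 X315.124 Y72.136
G1 X310.966 Y137.050
M5
G00 X230.240 Y107.760
M3 S484
G1 X240.116 Y93.260 F1858
G1 X246.156 Y86.252
G1 X247.302 Y82.762
G1 X242.498 Y78.811
M5
G00 X57.856 Y117.021
M3 S484
G1 X51.258 Y116.169 F1858
G1 X46.478 Y120.797
G1 X47.116 Y127.420
G1 X52.692 Y131.050
G1 X59.006 Y128.954
G1 X61.305 Y122.711
G1 X57.856 Y117.021
M5
G00 X0.000 Y0.000

viewBox `0 0 388.093 145.511` with mm width/height → 1 unit = 1 mm. Flip: y_m = 145.511 − y_svg.

**Shape 1** — `<polyline>` open polyline, stroke `#ff0000` → score (S484, F1858). Machine vertices: (245.898,84.477) → (22.785,36.186) → (98.454,73.179) → (195.379,45.108) → (315.124,72.136) → (310.966,137.050). Open path.

**Shape 2** — `<path>` cubic bezier, stroke `#ff0000` → score (S484, F1858). Control points (SVG): P0=(230.240,37.751), P1=(245.497,63.848), P2=(253.339,59.358), P3=(242.498,66.700); sampled at t=k/4. Machine vertices: (230.240,107.760) → (240.116,93.260) → (246.156,86.252) → (247.302,82.762) → (242.498,78.811). Open path.

**Shape 3** — `<polygon>` regular polygon, stroke `#ff0000` → score (S484, F1858). Machine vertices: (57.856,117.021) → (51.258,116.169) → (46.478,120.797) → (47.116,127.420) → (52.692,131.050) → (59.006,128.954) → (61.305,122.711) → (57.856,117.021). Closed: final G1 returns to the first vertex.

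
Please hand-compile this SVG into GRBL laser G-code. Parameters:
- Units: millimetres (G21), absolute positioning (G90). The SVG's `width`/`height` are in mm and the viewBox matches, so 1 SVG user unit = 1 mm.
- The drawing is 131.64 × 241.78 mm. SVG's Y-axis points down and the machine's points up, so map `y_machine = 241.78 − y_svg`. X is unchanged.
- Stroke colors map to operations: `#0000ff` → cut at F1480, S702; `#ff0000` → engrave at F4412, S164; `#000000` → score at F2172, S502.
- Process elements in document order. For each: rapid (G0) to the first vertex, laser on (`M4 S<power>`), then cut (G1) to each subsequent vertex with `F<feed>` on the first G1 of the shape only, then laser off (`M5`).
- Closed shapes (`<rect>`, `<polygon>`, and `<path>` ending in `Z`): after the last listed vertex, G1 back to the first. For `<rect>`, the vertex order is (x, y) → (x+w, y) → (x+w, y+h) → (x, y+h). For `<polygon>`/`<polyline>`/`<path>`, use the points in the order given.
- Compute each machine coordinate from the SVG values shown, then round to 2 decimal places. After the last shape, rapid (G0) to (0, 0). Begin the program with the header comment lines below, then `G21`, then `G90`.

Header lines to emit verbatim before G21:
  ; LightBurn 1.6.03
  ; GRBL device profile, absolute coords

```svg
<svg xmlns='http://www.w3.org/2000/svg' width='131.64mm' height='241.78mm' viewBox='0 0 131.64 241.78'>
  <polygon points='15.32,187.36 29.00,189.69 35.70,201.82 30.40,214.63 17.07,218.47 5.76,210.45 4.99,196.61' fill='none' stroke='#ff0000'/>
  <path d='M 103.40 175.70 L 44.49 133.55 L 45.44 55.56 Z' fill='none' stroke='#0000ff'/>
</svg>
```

; LightBurn 1.6.03
; GRBL device profile, absolute coords
G21
G90
G0 X15.32 Y54.42
M4 S164
G1 X29.00 Y52.09 F4412
G1 X35.70 Y39.96
G1 X30.40 Y27.15
G1 X17.07 Y23.31
G1 X5.76 Y31.33
G1 X4.99 Y45.17
G1 X15.32 Y54.42
M5
G0 X103.40 Y66.08
M4 S702
G1 X44.49 Y108.23 F1480
G1 X45.44 Y186.22
G1 X103.40 Y66.08
M5
G0 X0.00 Y0.00

1 u = 1 mm; y_m = 241.78 − y.

[1] `<polygon>` regular polygon, #ff0000→engrave S164 F4412: (15.32,54.42) → (29.00,52.09) → (35.70,39.96) → (30.40,27.15) → (17.07,23.31) → (5.76,31.33) → (4.99,45.17) → (15.32,54.42) (closed)

[2] `<path>` closed polygon, #0000ff→cut S702 F1480: (103.40,66.08) → (44.49,108.23) → (45.44,186.22) → (103.40,66.08) (closed)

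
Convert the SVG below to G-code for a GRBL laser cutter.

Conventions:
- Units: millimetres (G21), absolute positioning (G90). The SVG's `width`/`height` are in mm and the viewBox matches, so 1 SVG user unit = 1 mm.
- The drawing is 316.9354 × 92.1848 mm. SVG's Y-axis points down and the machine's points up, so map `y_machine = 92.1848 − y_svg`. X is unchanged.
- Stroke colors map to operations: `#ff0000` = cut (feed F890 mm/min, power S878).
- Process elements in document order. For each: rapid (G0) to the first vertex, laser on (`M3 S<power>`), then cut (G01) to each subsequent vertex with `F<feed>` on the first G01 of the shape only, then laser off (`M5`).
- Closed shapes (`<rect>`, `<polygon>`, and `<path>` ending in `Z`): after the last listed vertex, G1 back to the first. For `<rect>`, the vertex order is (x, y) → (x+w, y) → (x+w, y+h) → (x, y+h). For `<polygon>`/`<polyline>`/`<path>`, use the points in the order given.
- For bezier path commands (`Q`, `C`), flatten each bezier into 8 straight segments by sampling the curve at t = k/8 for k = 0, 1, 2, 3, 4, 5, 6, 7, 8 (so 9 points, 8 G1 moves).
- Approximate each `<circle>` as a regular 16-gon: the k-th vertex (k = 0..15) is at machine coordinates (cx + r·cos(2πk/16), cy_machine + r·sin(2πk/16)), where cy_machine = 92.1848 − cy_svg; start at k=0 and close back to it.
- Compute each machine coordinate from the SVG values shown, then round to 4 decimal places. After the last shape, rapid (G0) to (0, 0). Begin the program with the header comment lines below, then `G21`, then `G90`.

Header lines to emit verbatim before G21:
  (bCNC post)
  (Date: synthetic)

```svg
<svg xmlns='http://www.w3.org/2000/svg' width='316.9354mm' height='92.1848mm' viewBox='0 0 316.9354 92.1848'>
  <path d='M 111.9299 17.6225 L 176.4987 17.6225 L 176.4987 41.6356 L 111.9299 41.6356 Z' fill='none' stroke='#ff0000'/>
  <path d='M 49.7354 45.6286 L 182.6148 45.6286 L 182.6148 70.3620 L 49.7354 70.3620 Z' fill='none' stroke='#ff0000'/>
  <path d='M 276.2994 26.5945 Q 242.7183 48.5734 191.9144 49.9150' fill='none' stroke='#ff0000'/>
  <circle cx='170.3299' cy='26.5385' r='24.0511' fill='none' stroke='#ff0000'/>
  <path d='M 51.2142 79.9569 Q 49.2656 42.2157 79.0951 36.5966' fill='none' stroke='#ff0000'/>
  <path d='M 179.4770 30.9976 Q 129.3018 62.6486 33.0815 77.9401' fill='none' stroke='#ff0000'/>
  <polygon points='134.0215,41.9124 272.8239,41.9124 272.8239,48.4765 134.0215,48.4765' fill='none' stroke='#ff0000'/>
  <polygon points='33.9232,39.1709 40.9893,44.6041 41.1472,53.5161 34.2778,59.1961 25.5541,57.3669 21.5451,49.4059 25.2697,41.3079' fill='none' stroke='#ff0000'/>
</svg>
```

Since the viewBox matches the mm dimensions, user units are millimetres directly. The only transform is the Y-flip y_m = 92.1848 − y_svg.

Shape 1 is a rectangle drawn with `<path>`. Its stroke #ff0000 means cut at S878, F890. After flipping Y the toolpath is (111.9299,74.5623) → (176.4987,74.5623) → (176.4987,50.5492) → (111.9299,50.5492) → (111.9299,74.5623), returning to the start.

Shape 2 is a rectangle drawn with `<path>`. Its stroke #ff0000 means cut at S878, F890. After flipping Y the toolpath is (49.7354,46.5562) → (182.6148,46.5562) → (182.6148,21.8228) → (49.7354,21.8228) → (49.7354,46.5562), returning to the start.

Shape 3 is a quadratic bezier drawn with `<path>`. Its stroke #ff0000 means cut at S878, F890. After flipping Y the toolpath is (276.2994,65.5903) → (267.6350,60.4180) → (258.4324,55.8907) → (248.6916,52.0082) → (238.4126,48.7707) → (227.5954,46.1781) → (216.2399,44.2304) → (204.3463,42.9277) → (191.9144,42.2698).

Shape 4 is a circle drawn with `<circle>`. Its stroke #ff0000 means cut at S878, F890. After flipping Y the toolpath is (194.3810,65.6463) → (192.5502,74.8503) → (187.3366,82.6530) → (179.5339,87.8666) → (170.3299,89.6974) → (161.1259,87.8666) → (153.3232,82.6530) → (148.1096,74.8503) → (146.2788,65.6463) → (148.1096,56.4423) → (153.3232,48.6396) → (161.1259,43.4260) → (170.3299,41.5952) → (179.5339,43.4260) → (187.3366,48.6396) → (192.5502,56.4423) → (194.3810,65.6463), returning to the start.

Shape 5 is a quadratic bezier drawn with `<path>`. Its stroke #ff0000 means cut at S878, F890. After flipping Y the toolpath is (51.2142,12.2279) → (51.2236,21.1613) → (52.2260,29.0909) → (54.2215,36.0166) → (57.2101,41.9386) → (61.1918,46.8567) → (66.1665,50.7710) → (72.1343,53.6815) → (79.0951,55.5882).

Shape 6 is a quadratic bezier drawn with `<path>`. Its stroke #ff0000 means cut at S878, F890. After flipping Y the toolpath is (179.4770,61.1872) → (166.2137,53.5301) → (151.5116,46.3842) → (135.3705,39.7495) → (117.7905,33.6261) → (98.7716,28.0139) → (78.3138,22.9129) → (56.4171,18.3232) → (33.0815,14.2447).

Shape 7 is a rectangle drawn with `<polygon>`. Its stroke #ff0000 means cut at S878, F890. After flipping Y the toolpath is (134.0215,50.2724) → (272.8239,50.2724) → (272.8239,43.7083) → (134.0215,43.7083) → (134.0215,50.2724), returning to the start.

Shape 8 is a regular polygon drawn with `<polygon>`. Its stroke #ff0000 means cut at S878, F890. After flipping Y the toolpath is (33.9232,53.0139) → (40.9893,47.5807) → (41.1472,38.6687) → (34.2778,32.9887) → (25.5541,34.8179) → (21.5451,42.7789) → (25.2697,50.8769) → (33.9232,53.0139), returning to the start.

(bCNC post)
(Date: synthetic)
G21
G90
G0 X111.9299 Y74.5623
M3 S878
G01 X176.4987 Y74.5623 F890
G01 X176.4987 Y50.5492
G01 X111.9299 Y50.5492
G01 X111.9299 Y74.5623
M5
G0 X49.7354 Y46.5562
M3 S878
G01 X182.6148 Y46.5562 F890
G01 X182.6148 Y21.8228
G01 X49.7354 Y21.8228
G01 X49.7354 Y46.5562
M5
G0 X276.2994 Y65.5903
M3 S878
G01 X267.6350 Y60.4180 F890
G01 X258.4324 Y55.8907
G01 X248.6916 Y52.0082
G01 X238.4126 Y48.7707
G01 X227.5954 Y46.1781
G01 X216.2399 Y44.2304
G01 X204.3463 Y42.9277
G01 X191.9144 Y42.2698
M5
G0 X194.3810 Y65.6463
M3 S878
G01 X192.5502 Y74.8503 F890
G01 X187.3366 Y82.6530
G01 X179.5339 Y87.8666
G01 X170.3299 Y89.6974
G01 X161.1259 Y87.8666
G01 X153.3232 Y82.6530
G01 X148.1096 Y74.8503
G01 X146.2788 Y65.6463
G01 X148.1096 Y56.4423
G01 X153.3232 Y48.6396
G01 X161.1259 Y43.4260
G01 X170.3299 Y41.5952
G01 X179.5339 Y43.4260
G01 X187.3366 Y48.6396
G01 X192.5502 Y56.4423
G01 X194.3810 Y65.6463
M5
G0 X51.2142 Y12.2279
M3 S878
G01 X51.2236 Y21.1613 F890
G01 X52.2260 Y29.0909
G01 X54.2215 Y36.0166
G01 X57.2101 Y41.9386
G01 X61.1918 Y46.8567
G01 X66.1665 Y50.7710
G01 X72.1343 Y53.6815
G01 X79.0951 Y55.5882
M5
G0 X179.4770 Y61.1872
M3 S878
G01 X166.2137 Y53.5301 F890
G01 X151.5116 Y46.3842
G01 X135.3705 Y39.7495
G01 X117.7905 Y33.6261
G01 X98.7716 Y28.0139
G01 X78.3138 Y22.9129
G01 X56.4171 Y18.3232
G01 X33.0815 Y14.2447
M5
G0 X134.0215 Y50.2724
M3 S878
G01 X272.8239 Y50.2724 F890
G01 X272.8239 Y43.7083
G01 X134.0215 Y43.7083
G01 X134.0215 Y50.2724
M5
G0 X33.9232 Y53.0139
M3 S878
G01 X40.9893 Y47.5807 F890
G01 X41.1472 Y38.6687
G01 X34.2778 Y32.9887
G01 X25.5541 Y34.8179
G01 X21.5451 Y42.7789
G01 X25.2697 Y50.8769
G01 X33.9232 Y53.0139
M5
G0 X0.0000 Y0.0000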